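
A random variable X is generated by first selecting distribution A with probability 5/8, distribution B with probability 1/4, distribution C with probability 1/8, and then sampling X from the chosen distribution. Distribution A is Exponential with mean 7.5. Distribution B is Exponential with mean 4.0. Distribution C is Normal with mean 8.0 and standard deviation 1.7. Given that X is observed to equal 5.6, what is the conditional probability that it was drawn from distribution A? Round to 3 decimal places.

0.601

Likelihoods f(5.6 | ·): A: 0.0631925; B: 0.0616492; C: 0.0866302.
Posterior ∝ prior × likelihood. Numerator for A: 0.625·0.0631925 = 0.0394953.
Normalizing constant: 0.625·0.0631925 + 0.25·0.0616492 + 0.125·0.0866302 = 0.0657364.
P(A | observation) = 0.0394953 / 0.0657364 = 0.600813.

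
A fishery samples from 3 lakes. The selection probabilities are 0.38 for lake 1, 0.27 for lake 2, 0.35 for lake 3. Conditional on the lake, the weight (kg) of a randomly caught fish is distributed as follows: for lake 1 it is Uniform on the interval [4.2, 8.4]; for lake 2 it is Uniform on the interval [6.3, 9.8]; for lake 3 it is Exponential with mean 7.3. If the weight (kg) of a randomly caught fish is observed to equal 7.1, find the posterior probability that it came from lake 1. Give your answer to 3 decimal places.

0.487

Likelihoods f(7.1 | ·): 1: 0.238095; 2: 0.285714; 3: 0.0517942.
Posterior ∝ prior × likelihood. Numerator for 1: 0.38·0.238095 = 0.0904762.
Normalizing constant: 0.38·0.238095 + 0.27·0.285714 + 0.35·0.0517942 = 0.185747.
P(1 | observation) = 0.0904762 / 0.185747 = 0.487094.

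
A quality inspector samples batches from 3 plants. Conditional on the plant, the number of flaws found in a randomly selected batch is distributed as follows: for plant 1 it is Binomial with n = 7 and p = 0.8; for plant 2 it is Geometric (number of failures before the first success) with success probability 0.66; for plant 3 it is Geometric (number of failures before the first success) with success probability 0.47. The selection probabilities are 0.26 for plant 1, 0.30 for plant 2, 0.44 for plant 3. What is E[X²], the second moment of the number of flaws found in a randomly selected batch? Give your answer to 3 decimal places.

For each component E[X²] = Var + (mean)², giving 1: 32.48; 2: 1.04591; 3: 3.67089.
Overall E[X²] = 0.26·32.48 + 0.3·1.04591 + 0.44·3.67089 = 10.3738.

10.374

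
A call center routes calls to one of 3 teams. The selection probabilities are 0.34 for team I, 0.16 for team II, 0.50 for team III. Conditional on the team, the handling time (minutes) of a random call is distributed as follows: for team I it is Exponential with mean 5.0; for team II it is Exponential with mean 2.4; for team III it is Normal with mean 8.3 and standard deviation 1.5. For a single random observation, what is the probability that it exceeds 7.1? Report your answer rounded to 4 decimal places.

Conditional on each team, P(X > 7.1): I: 0.241714; II: 0.0519054; III: 0.788145.
By total probability, P(X > 7.1) = 0.34·0.241714 + 0.16·0.0519054 + 0.5·0.788145 = 0.48456.

0.4846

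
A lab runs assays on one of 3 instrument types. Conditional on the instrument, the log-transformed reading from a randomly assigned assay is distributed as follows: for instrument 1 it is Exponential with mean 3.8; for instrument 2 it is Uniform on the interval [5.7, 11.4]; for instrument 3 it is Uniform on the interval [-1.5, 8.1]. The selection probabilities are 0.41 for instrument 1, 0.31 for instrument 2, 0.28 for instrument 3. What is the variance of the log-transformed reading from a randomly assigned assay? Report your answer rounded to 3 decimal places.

14.199

Per component, 1: μ=3.8, E[X²]=28.88; 2: μ=8.55, E[X²]=75.81; 3: μ=3.3, E[X²]=18.57.
E[X] = 0.41·3.8 + 0.31·8.55 + 0.28·3.3 = 5.1325.
E[X²] = 0.41·28.88 + 0.31·75.81 + 0.28·18.57 = 40.5415.
Var(X) = E[X²] − (E[X])² = 40.5415 − 26.3426 = 14.1989.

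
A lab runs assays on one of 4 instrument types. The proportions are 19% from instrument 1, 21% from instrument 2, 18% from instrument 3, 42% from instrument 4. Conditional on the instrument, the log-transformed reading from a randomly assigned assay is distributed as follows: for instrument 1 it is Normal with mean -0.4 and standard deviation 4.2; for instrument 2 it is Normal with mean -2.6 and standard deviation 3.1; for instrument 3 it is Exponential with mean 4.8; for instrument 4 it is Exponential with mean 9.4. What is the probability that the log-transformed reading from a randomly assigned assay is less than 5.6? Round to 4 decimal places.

0.6971

Conditional on each instrument, P(X < 5.6): 1: 0.923436; 2: 0.995917; 3: 0.688597; 4: 0.448848.
By total probability, P(X < 5.6) = 0.19·0.923436 + 0.21·0.995917 + 0.18·0.688597 + 0.42·0.448848 = 0.697059.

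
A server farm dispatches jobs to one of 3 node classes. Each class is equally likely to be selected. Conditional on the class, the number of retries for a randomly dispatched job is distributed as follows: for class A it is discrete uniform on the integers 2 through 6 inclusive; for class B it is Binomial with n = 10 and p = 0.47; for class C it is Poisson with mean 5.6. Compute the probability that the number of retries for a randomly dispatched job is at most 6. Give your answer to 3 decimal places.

Conditional on each class, P(X ≤ 6): A: 1; B: 0.872935; C: 0.670258.
By total probability, P(X ≤ 6) = 0.333333·1 + 0.333333·0.872935 + 0.333333·0.670258 = 0.847731.

0.848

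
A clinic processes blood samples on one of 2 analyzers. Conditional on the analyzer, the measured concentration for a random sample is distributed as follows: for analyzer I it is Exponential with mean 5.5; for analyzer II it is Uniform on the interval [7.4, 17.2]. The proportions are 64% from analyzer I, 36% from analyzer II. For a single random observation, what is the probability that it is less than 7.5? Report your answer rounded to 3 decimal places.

0.480

Conditional on each analyzer, P(X < 7.5): I: 0.744271; II: 0.0102041.
By total probability, P(X < 7.5) = 0.64·0.744271 + 0.36·0.0102041 = 0.480007.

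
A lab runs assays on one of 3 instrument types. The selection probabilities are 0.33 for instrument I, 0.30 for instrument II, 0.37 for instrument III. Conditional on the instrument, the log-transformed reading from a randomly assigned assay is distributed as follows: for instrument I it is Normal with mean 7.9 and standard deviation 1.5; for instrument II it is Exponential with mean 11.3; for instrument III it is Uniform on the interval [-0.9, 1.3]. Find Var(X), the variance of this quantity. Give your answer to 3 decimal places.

Per component, I: μ=7.9, E[X²]=64.66; II: μ=11.3, E[X²]=255.38; III: μ=0.2, E[X²]=0.443333.
E[X] = 0.33·7.9 + 0.3·11.3 + 0.37·0.2 = 6.071.
E[X²] = 0.33·64.66 + 0.3·255.38 + 0.37·0.443333 = 98.1158.
Var(X) = E[X²] − (E[X])² = 98.1158 − 36.857 = 61.2588.

61.259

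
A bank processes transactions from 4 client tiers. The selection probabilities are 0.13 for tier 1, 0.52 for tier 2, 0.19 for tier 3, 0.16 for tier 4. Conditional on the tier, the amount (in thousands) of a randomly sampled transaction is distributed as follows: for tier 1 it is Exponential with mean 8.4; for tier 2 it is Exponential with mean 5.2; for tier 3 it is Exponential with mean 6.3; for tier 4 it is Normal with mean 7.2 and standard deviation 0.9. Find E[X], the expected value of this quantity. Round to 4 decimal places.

Component means — 1: 8.4; 2: 5.2; 3: 6.3; 4: 7.2.
E[X] = 0.13·8.4 + 0.52·5.2 + 0.19·6.3 + 0.16·7.2 = 6.145.

6.1450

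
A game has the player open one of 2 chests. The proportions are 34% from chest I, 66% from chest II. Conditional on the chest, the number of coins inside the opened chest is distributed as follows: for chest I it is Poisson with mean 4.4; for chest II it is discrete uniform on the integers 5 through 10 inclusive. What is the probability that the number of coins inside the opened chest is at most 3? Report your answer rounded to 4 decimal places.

0.1222

Conditional on each chest, P(X ≤ 3): I: 0.359448; II: 0.
By total probability, P(X ≤ 3) = 0.34·0.359448 + 0.66·0 = 0.122212.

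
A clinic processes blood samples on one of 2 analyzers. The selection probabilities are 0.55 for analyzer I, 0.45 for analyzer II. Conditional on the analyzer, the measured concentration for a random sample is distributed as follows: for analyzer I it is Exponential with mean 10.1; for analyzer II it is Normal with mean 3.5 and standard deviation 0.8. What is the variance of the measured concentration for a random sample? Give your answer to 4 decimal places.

Per component, I: μ=10.1, E[X²]=204.02; II: μ=3.5, E[X²]=12.89.
E[X] = 0.55·10.1 + 0.45·3.5 = 7.13.
E[X²] = 0.55·204.02 + 0.45·12.89 = 118.011.
Var(X) = E[X²] − (E[X])² = 118.011 − 50.8369 = 67.1746.

67.1746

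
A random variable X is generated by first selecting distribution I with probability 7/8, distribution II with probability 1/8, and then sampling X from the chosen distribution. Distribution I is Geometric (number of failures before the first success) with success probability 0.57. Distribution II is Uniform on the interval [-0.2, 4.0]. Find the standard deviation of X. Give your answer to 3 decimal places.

1.219

Per component, I: μ=0.754386, E[X²]=1.89258; II: μ=1.9, E[X²]=5.08.
E[X] = 0.875·0.754386 + 0.125·1.9 = 0.897588.
E[X²] = 0.875·1.89258 + 0.125·5.08 = 2.29101.
Var(X) = E[X²] − (E[X])² = 2.29101 − 0.805664 = 1.48535.
SD(X) = √1.48535 = 1.21875.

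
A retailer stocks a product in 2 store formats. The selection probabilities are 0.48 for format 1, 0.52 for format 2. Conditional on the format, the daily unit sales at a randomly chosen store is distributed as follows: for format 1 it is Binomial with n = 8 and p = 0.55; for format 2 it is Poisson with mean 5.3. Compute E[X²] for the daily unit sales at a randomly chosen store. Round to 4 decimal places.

27.6060

For each component E[X²] = Var + (mean)², giving 1: 21.34; 2: 33.39.
Overall E[X²] = 0.48·21.34 + 0.52·33.39 = 27.606.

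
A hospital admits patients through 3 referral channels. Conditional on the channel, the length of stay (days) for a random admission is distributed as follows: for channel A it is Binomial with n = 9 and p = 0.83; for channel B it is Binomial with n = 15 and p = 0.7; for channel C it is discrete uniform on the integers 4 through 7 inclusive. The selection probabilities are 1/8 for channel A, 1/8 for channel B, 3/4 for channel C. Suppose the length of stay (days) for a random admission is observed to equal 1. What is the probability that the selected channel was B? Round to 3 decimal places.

0.088

Likelihoods P(X=1 | ·): A: 5.21089e-06; B: 5.02212e-07; C: 0.
Posterior ∝ prior × likelihood. Numerator for B: 0.125·5.02212e-07 = 6.27765e-08.
Normalizing constant: 0.125·5.21089e-06 + 0.125·5.02212e-07 + 0.75·0 = 7.14138e-07.
P(B | observation) = 6.27765e-08 / 7.14138e-07 = 0.0879053.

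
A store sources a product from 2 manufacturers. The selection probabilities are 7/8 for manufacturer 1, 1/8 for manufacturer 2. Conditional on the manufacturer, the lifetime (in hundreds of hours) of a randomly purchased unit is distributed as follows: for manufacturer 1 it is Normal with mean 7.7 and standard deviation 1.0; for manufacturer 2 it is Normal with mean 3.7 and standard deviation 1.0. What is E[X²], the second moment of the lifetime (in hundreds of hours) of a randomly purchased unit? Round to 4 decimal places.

For each component E[X²] = Var + (mean)², giving 1: 60.29; 2: 14.69.
Overall E[X²] = 0.875·60.29 + 0.125·14.69 = 54.59.

54.5900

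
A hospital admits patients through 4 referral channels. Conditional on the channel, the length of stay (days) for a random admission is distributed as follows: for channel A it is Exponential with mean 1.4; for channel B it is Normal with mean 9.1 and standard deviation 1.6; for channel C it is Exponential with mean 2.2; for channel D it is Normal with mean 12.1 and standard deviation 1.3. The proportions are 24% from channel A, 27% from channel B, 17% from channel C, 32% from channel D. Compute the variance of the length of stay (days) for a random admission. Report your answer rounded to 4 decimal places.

23.4808

Per component, A: μ=1.4, E[X²]=3.92; B: μ=9.1, E[X²]=85.37; C: μ=2.2, E[X²]=9.68; D: μ=12.1, E[X²]=148.1.
E[X] = 0.24·1.4 + 0.27·9.1 + 0.17·2.2 + 0.32·12.1 = 7.039.
E[X²] = 0.24·3.92 + 0.27·85.37 + 0.17·9.68 + 0.32·148.1 = 73.0283.
Var(X) = E[X²] − (E[X])² = 73.0283 − 49.5475 = 23.4808.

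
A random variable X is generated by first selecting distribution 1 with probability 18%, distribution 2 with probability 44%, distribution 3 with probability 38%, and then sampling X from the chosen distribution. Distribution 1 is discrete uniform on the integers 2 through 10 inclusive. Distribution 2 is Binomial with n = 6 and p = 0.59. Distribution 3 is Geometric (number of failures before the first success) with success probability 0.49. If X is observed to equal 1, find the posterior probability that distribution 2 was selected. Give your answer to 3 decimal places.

Likelihoods P(X=1 | ·): 1: 0; 2: 0.0410131; 3: 0.2499.
Posterior ∝ prior × likelihood. Numerator for 2: 0.44·0.0410131 = 0.0180458.
Normalizing constant: 0.18·0 + 0.44·0.0410131 + 0.38·0.2499 = 0.113008.
P(2 | observation) = 0.0180458 / 0.113008 = 0.159686.

0.160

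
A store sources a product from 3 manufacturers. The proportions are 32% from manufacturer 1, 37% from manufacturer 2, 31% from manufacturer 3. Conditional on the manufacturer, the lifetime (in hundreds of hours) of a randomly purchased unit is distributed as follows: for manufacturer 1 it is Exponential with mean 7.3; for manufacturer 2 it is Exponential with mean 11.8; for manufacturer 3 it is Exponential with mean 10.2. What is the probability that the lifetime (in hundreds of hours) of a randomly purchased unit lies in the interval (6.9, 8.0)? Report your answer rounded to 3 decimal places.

Conditional on each manufacturer, P(6.9 < X < 8.0): 1: 0.0543579; 2: 0.0495991; 3: 0.0519754.
By total probability, P(6.9 < X < 8.0) = 0.32·0.0543579 + 0.37·0.0495991 + 0.31·0.0519754 = 0.0518585.

0.052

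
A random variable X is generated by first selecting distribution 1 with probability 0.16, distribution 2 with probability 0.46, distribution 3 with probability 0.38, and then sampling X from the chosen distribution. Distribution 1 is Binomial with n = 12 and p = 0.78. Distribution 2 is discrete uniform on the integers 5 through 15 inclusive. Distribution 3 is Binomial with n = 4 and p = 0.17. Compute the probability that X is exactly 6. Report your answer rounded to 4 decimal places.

Conditional on each component, P(X = 6): 1: 0.0235926; 2: 0.0909091; 3: 0.
By total probability, P(X = 6) = 0.16·0.0235926 + 0.46·0.0909091 + 0.38·0 = 0.045593.

0.0456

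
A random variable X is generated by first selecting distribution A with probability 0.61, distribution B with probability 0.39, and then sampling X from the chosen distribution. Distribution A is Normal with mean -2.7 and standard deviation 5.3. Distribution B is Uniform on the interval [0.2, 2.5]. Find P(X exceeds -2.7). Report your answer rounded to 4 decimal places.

Conditional on each component, P(X > -2.7): A: 0.5; B: 1.
By total probability, P(X > -2.7) = 0.61·0.5 + 0.39·1 = 0.695.

0.6950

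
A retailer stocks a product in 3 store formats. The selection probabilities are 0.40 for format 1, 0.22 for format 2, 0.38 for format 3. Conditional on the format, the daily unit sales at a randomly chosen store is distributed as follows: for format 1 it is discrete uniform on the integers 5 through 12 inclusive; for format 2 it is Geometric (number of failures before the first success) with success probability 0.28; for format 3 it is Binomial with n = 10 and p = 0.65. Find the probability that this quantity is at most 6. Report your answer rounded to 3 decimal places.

0.483

Conditional on each format, P(X ≤ 6): 1: 0.25; 2: 0.899694; 3: 0.486173.
By total probability, P(X ≤ 6) = 0.4·0.25 + 0.22·0.899694 + 0.38·0.486173 = 0.482678.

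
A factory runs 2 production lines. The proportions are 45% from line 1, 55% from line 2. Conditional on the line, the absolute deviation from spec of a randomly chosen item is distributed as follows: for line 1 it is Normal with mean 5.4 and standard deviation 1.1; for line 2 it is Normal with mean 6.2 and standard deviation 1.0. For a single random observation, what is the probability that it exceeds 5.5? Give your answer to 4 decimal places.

Conditional on each line, P(X > 5.5): 1: 0.463782; 2: 0.758036.
By total probability, P(X > 5.5) = 0.45·0.463782 + 0.55·0.758036 = 0.625622.

0.6256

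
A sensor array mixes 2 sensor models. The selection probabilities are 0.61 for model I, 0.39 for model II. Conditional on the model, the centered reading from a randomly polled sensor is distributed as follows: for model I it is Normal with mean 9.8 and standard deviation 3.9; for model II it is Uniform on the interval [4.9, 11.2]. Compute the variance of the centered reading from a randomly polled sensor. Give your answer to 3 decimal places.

Per component, I: μ=9.8, E[X²]=111.25; II: μ=8.05, E[X²]=68.11.
E[X] = 0.61·9.8 + 0.39·8.05 = 9.1175.
E[X²] = 0.61·111.25 + 0.39·68.11 = 94.4254.
Var(X) = E[X²] − (E[X])² = 94.4254 − 83.1288 = 11.2966.

11.297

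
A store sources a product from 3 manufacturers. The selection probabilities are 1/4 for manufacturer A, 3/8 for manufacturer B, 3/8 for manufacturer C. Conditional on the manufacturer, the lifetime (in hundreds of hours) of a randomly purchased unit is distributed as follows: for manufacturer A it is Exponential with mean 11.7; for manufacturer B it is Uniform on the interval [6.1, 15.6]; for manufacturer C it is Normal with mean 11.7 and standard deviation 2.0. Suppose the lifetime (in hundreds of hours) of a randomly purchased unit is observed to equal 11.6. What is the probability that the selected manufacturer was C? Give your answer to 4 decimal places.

Likelihoods f(11.6 | ·): A: 0.0317126; B: 0.105263; C: 0.199222.
Posterior ∝ prior × likelihood. Numerator for C: 0.375·0.199222 = 0.0747082.
Normalizing constant: 0.25·0.0317126 + 0.375·0.105263 + 0.375·0.199222 = 0.12211.
P(C | observation) = 0.0747082 / 0.12211 = 0.611811.

0.6118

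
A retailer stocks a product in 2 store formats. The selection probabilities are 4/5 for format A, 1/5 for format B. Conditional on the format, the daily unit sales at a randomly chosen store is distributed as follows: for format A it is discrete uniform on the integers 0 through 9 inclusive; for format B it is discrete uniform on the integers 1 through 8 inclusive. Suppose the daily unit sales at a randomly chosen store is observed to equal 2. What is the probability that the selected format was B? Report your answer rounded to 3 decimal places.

0.238

Likelihoods P(X=2 | ·): A: 0.1; B: 0.125.
Posterior ∝ prior × likelihood. Numerator for B: 0.2·0.125 = 0.025.
Normalizing constant: 0.8·0.1 + 0.2·0.125 = 0.105.
P(B | observation) = 0.025 / 0.105 = 0.238095.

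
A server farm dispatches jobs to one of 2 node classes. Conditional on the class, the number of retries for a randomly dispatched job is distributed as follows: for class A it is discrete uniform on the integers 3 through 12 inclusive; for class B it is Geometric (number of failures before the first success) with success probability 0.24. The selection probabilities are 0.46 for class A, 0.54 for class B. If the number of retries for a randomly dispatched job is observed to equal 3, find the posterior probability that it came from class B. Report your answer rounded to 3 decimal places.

0.553

Likelihoods P(X=3 | ·): A: 0.1; B: 0.105354.
Posterior ∝ prior × likelihood. Numerator for B: 0.54·0.105354 = 0.0568913.
Normalizing constant: 0.46·0.1 + 0.54·0.105354 = 0.102891.
P(B | observation) = 0.0568913 / 0.102891 = 0.552926.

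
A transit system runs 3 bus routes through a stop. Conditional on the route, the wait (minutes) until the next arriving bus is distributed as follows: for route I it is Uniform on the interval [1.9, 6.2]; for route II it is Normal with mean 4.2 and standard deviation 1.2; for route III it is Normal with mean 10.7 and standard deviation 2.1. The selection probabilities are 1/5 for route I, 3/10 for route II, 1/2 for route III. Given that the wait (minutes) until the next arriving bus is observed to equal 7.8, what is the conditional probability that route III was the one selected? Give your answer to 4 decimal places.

0.9706

Likelihoods f(7.8 | ·): I: 0; II: 0.00369321; III: 0.0732124.
Posterior ∝ prior × likelihood. Numerator for III: 0.5·0.0732124 = 0.0366062.
Normalizing constant: 0.2·0 + 0.3·0.00369321 + 0.5·0.0732124 = 0.0377142.
P(III | observation) = 0.0366062 / 0.0377142 = 0.970622.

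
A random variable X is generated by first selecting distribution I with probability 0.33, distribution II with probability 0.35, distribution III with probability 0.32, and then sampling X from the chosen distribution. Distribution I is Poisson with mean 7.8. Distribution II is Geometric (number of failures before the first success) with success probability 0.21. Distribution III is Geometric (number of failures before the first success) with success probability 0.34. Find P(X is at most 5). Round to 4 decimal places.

0.6279

Conditional on each component, P(X ≤ 5): I: 0.210251; II: 0.756913; III: 0.917346.
By total probability, P(X ≤ 5) = 0.33·0.210251 + 0.35·0.756913 + 0.32·0.917346 = 0.627853.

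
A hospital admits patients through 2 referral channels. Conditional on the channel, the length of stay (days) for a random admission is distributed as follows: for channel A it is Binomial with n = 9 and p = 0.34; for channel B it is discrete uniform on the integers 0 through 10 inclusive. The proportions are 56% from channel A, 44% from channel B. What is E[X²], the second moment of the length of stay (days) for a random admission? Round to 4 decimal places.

21.7746

For each component E[X²] = Var + (mean)², giving A: 11.3832; B: 35.
Overall E[X²] = 0.56·11.3832 + 0.44·35 = 21.7746.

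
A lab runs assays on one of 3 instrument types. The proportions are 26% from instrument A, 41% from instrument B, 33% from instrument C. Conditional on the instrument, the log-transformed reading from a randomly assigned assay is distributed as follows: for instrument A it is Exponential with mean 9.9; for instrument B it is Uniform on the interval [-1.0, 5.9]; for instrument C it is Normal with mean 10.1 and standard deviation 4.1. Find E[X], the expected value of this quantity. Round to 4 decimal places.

Component means — A: 9.9; B: 2.45; C: 10.1.
E[X] = 0.26·9.9 + 0.41·2.45 + 0.33·10.1 = 6.9115.

6.9115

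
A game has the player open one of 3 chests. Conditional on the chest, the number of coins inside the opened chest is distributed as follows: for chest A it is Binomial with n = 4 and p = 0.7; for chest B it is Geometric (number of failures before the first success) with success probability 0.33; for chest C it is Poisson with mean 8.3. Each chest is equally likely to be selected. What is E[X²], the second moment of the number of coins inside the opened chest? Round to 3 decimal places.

32.048

For each component E[X²] = Var + (mean)², giving A: 8.68; B: 10.2746; C: 77.19.
Overall E[X²] = 0.333333·8.68 + 0.333333·10.2746 + 0.333333·77.19 = 32.0482.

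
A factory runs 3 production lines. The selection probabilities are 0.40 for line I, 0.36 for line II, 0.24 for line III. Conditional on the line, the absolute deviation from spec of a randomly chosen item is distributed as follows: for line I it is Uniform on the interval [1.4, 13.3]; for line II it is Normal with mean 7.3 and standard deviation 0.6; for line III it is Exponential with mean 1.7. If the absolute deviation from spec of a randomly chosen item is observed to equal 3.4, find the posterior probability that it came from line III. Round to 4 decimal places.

Likelihoods f(3.4 | ·): I: 0.0840336; II: 4.44926e-10; III: 0.079609.
Posterior ∝ prior × likelihood. Numerator for III: 0.24·0.079609 = 0.0191062.
Normalizing constant: 0.4·0.0840336 + 0.36·4.44926e-10 + 0.24·0.079609 = 0.0527196.
P(III | observation) = 0.0191062 / 0.0527196 = 0.362411.

0.3624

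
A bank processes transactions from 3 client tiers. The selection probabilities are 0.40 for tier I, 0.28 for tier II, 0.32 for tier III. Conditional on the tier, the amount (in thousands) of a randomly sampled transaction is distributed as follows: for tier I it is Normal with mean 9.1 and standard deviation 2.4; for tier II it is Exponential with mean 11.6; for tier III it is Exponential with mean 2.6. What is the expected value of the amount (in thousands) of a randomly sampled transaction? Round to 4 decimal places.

Component means — I: 9.1; II: 11.6; III: 2.6.
E[X] = 0.4·9.1 + 0.28·11.6 + 0.32·2.6 = 7.72.

7.7200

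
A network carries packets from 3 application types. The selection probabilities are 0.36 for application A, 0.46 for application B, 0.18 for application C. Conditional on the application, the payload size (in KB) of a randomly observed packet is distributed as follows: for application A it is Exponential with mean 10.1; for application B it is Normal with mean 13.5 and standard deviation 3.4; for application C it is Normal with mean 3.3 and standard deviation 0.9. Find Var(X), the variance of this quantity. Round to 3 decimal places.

55.712

Per component, A: μ=10.1, E[X²]=204.02; B: μ=13.5, E[X²]=193.81; C: μ=3.3, E[X²]=11.7.
E[X] = 0.36·10.1 + 0.46·13.5 + 0.18·3.3 = 10.44.
E[X²] = 0.36·204.02 + 0.46·193.81 + 0.18·11.7 = 164.706.
Var(X) = E[X²] − (E[X])² = 164.706 − 108.994 = 55.7122.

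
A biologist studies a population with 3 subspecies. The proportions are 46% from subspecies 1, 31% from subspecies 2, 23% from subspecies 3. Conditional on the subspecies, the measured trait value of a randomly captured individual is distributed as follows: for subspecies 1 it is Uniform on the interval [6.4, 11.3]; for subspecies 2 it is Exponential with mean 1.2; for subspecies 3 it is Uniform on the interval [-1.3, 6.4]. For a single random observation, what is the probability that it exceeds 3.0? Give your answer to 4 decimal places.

0.5870

Conditional on each subspecies, P(X > 3.0): 1: 1; 2: 0.082085; 3: 0.441558.
By total probability, P(X > 3.0) = 0.46·1 + 0.31·0.082085 + 0.23·0.441558 = 0.587005.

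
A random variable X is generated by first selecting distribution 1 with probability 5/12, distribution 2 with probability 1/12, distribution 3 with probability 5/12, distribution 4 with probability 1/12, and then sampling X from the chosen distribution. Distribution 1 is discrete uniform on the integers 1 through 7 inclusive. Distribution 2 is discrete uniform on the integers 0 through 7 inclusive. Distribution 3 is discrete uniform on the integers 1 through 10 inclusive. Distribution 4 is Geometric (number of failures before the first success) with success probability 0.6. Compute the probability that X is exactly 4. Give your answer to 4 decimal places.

Conditional on each component, P(X = 4): 1: 0.142857; 2: 0.125; 3: 0.1; 4: 0.01536.
By total probability, P(X = 4) = 0.416667·0.142857 + 0.0833333·0.125 + 0.416667·0.1 + 0.0833333·0.01536 = 0.112887.

0.1129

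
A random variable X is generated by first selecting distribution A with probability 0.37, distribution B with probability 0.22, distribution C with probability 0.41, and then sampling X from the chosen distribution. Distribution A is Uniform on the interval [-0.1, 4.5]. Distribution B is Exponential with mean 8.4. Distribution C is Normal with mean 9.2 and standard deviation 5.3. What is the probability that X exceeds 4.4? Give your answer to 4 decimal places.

Conditional on each component, P(X > 4.4): A: 0.0217391; B: 0.59226; C: 0.817442.
By total probability, P(X > 4.4) = 0.37·0.0217391 + 0.22·0.59226 + 0.41·0.817442 = 0.473492.

0.4735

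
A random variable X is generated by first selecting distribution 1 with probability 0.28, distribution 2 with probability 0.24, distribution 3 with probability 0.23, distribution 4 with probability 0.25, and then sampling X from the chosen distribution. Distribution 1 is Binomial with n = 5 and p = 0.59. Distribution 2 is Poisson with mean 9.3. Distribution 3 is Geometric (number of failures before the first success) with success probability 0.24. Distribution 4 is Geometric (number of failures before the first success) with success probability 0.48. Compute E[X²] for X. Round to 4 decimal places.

For each component E[X²] = Var + (mean)², giving 1: 9.912; 2: 95.79; 3: 23.2222; 4: 3.43056.
Overall E[X²] = 0.28·9.912 + 0.24·95.79 + 0.23·23.2222 + 0.25·3.43056 = 31.9637.

31.9637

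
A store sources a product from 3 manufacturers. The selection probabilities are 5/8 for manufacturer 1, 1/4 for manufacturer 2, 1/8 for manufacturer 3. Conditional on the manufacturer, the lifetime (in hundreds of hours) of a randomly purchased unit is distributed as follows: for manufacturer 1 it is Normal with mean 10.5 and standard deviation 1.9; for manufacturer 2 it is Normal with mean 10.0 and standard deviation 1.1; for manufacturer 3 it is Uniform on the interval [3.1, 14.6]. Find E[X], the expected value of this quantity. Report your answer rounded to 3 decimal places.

Component means — 1: 10.5; 2: 10; 3: 8.85.
E[X] = 0.625·10.5 + 0.25·10 + 0.125·8.85 = 10.1687.

10.169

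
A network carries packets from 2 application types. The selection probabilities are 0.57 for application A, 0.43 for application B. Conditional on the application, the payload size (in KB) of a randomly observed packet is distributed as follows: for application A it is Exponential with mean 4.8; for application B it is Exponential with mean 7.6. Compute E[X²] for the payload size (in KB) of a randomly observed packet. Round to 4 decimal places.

75.9392

For each component E[X²] = Var + (mean)², giving A: 46.08; B: 115.52.
Overall E[X²] = 0.57·46.08 + 0.43·115.52 = 75.9392.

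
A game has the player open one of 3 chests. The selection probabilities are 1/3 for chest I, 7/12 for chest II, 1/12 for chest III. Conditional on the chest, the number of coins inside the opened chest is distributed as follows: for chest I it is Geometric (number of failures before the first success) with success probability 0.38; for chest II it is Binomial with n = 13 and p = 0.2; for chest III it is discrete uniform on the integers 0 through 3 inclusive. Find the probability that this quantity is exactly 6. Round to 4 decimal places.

0.0206

Conditional on each chest, P(X = 6): I: 0.0215841; II: 0.0230318; III: 0.
By total probability, P(X = 6) = 0.333333·0.0215841 + 0.583333·0.0230318 + 0.0833333·0 = 0.0206299.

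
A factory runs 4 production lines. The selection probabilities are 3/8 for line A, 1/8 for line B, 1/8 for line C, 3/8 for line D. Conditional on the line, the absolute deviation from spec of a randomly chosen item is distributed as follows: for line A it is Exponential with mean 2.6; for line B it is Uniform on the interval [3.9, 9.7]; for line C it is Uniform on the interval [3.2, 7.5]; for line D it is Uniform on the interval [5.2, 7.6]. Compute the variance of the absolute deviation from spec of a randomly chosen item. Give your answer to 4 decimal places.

Per component, A: μ=2.6, E[X²]=13.52; B: μ=6.8, E[X²]=49.0433; C: μ=5.35, E[X²]=30.1633; D: μ=6.4, E[X²]=41.44.
E[X] = 0.375·2.6 + 0.125·6.8 + 0.125·5.35 + 0.375·6.4 = 4.89375.
E[X²] = 0.375·13.52 + 0.125·49.0433 + 0.125·30.1633 + 0.375·41.44 = 30.5108.
Var(X) = E[X²] − (E[X])² = 30.5108 − 23.9488 = 6.56204.

6.5620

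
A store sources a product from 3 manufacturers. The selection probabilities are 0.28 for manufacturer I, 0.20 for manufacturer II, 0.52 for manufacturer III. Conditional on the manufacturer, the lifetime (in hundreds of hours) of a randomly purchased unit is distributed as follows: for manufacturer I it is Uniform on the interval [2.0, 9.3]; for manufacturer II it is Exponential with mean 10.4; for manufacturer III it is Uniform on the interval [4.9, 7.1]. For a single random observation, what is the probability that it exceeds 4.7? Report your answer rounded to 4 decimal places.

Conditional on each manufacturer, P(X > 4.7): I: 0.630137; II: 0.636403; III: 1.
By total probability, P(X > 4.7) = 0.28·0.630137 + 0.2·0.636403 + 0.52·1 = 0.823719.

0.8237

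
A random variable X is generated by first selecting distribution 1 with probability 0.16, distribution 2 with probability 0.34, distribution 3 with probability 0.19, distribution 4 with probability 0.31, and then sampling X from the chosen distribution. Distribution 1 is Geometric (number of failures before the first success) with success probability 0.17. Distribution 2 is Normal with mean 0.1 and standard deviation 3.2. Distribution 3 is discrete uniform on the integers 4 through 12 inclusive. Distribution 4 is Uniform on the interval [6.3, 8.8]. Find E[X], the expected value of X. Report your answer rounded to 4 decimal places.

Component means — 1: 4.88235; 2: 0.1; 3: 8; 4: 7.55.
E[X] = 0.16·4.88235 + 0.34·0.1 + 0.19·8 + 0.31·7.55 = 4.67568.

4.6757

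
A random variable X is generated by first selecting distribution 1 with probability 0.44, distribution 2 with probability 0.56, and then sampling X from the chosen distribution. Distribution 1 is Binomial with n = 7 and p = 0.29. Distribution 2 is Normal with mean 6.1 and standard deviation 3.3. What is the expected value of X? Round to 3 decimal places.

Component means — 1: 2.03; 2: 6.1.
E[X] = 0.44·2.03 + 0.56·6.1 = 4.3092.

4.309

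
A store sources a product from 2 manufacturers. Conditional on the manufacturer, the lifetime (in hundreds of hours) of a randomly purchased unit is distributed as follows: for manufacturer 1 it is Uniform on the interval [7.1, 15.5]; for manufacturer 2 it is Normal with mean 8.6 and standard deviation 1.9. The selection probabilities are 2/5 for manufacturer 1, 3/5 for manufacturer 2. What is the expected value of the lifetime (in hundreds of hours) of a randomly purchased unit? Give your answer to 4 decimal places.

9.6800

Component means — 1: 11.3; 2: 8.6.
E[X] = 0.4·11.3 + 0.6·8.6 = 9.68.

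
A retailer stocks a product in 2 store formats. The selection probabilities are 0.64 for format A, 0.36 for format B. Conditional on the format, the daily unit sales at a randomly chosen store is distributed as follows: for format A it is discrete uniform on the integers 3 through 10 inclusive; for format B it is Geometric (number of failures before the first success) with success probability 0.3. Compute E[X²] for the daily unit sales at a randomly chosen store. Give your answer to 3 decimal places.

35.160

For each component E[X²] = Var + (mean)², giving A: 47.5; B: 13.2222.
Overall E[X²] = 0.64·47.5 + 0.36·13.2222 = 35.16.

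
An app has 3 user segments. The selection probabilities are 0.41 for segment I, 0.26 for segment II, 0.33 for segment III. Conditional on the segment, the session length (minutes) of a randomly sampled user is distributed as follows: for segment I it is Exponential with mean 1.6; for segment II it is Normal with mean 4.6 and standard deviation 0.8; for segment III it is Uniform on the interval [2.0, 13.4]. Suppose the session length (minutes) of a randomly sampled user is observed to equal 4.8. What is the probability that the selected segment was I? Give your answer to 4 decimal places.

Likelihoods f(4.8 | ·): I: 0.0311169; II: 0.483335; III: 0.0877193.
Posterior ∝ prior × likelihood. Numerator for I: 0.41·0.0311169 = 0.0127579.
Normalizing constant: 0.41·0.0311169 + 0.26·0.483335 + 0.33·0.0877193 = 0.167372.
P(I | observation) = 0.0127579 / 0.167372 = 0.0762248.

0.0762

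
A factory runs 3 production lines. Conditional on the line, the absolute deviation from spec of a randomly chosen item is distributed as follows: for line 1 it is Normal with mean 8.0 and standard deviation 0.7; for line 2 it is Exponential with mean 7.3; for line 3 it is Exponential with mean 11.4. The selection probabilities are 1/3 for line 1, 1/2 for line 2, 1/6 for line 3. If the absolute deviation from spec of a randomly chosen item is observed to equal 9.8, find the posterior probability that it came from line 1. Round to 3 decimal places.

Likelihoods f(9.8 | ·): 1: 0.0208921; 2: 0.0357809; 3: 0.0371325.
Posterior ∝ prior × likelihood. Numerator for 1: 0.333333·0.0208921 = 0.00696402.
Normalizing constant: 0.333333·0.0208921 + 0.5·0.0357809 + 0.166667·0.0371325 = 0.0310432.
P(1 | observation) = 0.00696402 / 0.0310432 = 0.224333.

0.224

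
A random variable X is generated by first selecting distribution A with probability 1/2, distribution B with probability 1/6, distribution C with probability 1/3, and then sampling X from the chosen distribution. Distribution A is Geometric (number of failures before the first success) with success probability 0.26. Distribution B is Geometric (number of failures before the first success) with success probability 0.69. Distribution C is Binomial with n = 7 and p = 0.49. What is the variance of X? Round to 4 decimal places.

7.1942

Per component, A: μ=2.84615, E[X²]=19.0473; B: μ=0.449275, E[X²]=0.852972; C: μ=3.43, E[X²]=13.5142.
E[X] = 0.5·2.84615 + 0.166667·0.449275 + 0.333333·3.43 = 2.64129.
E[X²] = 0.5·19.0473 + 0.166667·0.852972 + 0.333333·13.5142 = 14.1706.
Var(X) = E[X²] − (E[X])² = 14.1706 − 6.97641 = 7.19415.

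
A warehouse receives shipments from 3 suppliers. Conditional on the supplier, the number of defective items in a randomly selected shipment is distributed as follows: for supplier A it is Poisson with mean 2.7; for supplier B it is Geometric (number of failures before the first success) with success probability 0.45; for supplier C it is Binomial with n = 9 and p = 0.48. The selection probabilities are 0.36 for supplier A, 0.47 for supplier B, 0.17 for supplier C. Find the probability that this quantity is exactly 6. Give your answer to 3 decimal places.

Conditional on each supplier, P(X = 6): A: 0.0361622; B: 0.0124563; C: 0.144456.
By total probability, P(X = 6) = 0.36·0.0361622 + 0.47·0.0124563 + 0.17·0.144456 = 0.0434304.

0.043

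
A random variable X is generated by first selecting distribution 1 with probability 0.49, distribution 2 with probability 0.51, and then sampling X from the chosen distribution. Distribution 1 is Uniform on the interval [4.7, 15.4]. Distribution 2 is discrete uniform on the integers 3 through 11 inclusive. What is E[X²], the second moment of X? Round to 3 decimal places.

82.556

For each component E[X²] = Var + (mean)², giving 1: 110.543; 2: 55.6667.
Overall E[X²] = 0.49·110.543 + 0.51·55.6667 = 82.5562.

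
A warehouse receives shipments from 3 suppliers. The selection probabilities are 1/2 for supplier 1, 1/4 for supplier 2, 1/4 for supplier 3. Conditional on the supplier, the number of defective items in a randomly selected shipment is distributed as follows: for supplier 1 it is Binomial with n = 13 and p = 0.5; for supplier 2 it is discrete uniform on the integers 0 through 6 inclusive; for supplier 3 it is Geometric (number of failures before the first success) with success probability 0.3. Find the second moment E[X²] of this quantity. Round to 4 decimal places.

29.3056

For each component E[X²] = Var + (mean)², giving 1: 45.5; 2: 13; 3: 13.2222.
Overall E[X²] = 0.5·45.5 + 0.25·13 + 0.25·13.2222 = 29.3056.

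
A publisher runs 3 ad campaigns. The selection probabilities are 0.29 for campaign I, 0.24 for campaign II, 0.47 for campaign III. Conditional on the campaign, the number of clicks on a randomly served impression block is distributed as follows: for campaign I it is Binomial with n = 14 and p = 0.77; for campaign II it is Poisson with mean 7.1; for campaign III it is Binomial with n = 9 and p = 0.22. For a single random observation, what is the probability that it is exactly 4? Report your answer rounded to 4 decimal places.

0.0611

Conditional on each campaign, P(X = 4): I: 0.000145772; II: 0.0873638; III: 0.0852186.
By total probability, P(X = 4) = 0.29·0.000145772 + 0.24·0.0873638 + 0.47·0.0852186 = 0.0610623.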